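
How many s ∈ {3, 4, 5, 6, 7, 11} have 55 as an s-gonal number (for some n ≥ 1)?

2

s = 3: P(3, 10) = 55. ✓
s = 4: P(4, 7) = 49 and P(4, 8) = 64; 55 is not s-gonal.
s = 5: P(5, 6) = 51 and P(5, 7) = 70; 55 is not s-gonal.
s = 6: P(6, 5) = 45 and P(6, 6) = 66; 55 is not s-gonal.
s = 7: P(7, 5) = 55. ✓
s = 11: P(11, 3) = 30 and P(11, 4) = 58; 55 is not s-gonal.
Hits: s ∈ {3, 7} → 2.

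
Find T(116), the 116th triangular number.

The 116th triangular number is n(n+1)/2 with n = 116.
116·117/2 = 13572/2 = 6786.

6786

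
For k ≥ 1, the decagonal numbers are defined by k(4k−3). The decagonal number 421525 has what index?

Set n(4n−3) = 421525, giving 4n² − 3n − 421525 = 0.
The discriminant is 9 + 16·421525 = 6744409, and √6744409 = 2597.
So n = (3 + 2597) / 8 = 2600/8 = 325.

325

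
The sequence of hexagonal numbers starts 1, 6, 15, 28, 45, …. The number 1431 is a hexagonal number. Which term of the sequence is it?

Set n(2n−1) = 1431, giving 2n² − n − 1431 = 0.
The discriminant is 1 + 8·1431 = 11449, and √11449 = 107.
So n = (1 + 107) / 4 = 108/4 = 27.

27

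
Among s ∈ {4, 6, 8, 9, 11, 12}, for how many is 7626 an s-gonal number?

1

s = 4: P(4, 87) = 7569 and P(4, 88) = 7744; 7626 is not s-gonal.
s = 6: P(6, 62) = 7626. ✓
s = 8: P(8, 50) = 7400 and P(8, 51) = 7701; 7626 is not s-gonal.
s = 9: P(9, 47) = 7614 and P(9, 48) = 7944; 7626 is not s-gonal.
s = 11: P(11, 41) = 7421 and P(11, 42) = 7791; 7626 is not s-gonal.
s = 12: P(12, 39) = 7449 and P(12, 40) = 7840; 7626 is not s-gonal.
Hits: s ∈ {6} → 1.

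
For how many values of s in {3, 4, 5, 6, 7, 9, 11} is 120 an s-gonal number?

2

s = 3: P(3, 15) = 120. ✓
s = 4: P(4, 10) = 100 and P(4, 11) = 121; 120 is not s-gonal.
s = 5: P(5, 9) = 117 and P(5, 10) = 145; 120 is not s-gonal.
s = 6: P(6, 8) = 120. ✓
s = 7: P(7, 7) = 112 and P(7, 8) = 148; 120 is not s-gonal.
s = 9: P(9, 6) = 111 and P(9, 7) = 154; 120 is not s-gonal.
s = 11: P(11, 5) = 95 and P(11, 6) = 141; 120 is not s-gonal.
Hits: s ∈ {3, 6} → 2.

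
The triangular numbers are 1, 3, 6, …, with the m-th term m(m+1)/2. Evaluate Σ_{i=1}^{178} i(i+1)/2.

955860

Σ i(i+1)/2 = (Σi² + Σi) / 2 over i = 1..178.
Σi = 15931 and Σi² = 1895789.
(1·1895789 + 1·15931) / 2 = 1911720/2 = 955860.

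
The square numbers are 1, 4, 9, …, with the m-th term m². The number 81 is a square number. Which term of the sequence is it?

We need n² = 81, so n = √81 = 9.

9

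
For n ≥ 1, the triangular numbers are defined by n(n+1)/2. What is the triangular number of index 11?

11·12/2 = 132/2 = 66.

66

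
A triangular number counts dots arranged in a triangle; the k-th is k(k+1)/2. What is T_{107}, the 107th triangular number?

107·108/2 = 11556/2 = 5778.

5778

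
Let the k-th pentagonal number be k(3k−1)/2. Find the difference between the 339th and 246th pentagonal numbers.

339·(3·339 − 1)/2 = 172212 and 246·(3·246 − 1)/2 = 90651.
Difference: 172212 − 90651 = 81561.

81561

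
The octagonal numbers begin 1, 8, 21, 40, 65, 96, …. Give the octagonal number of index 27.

The 27th octagonal number is n(3n−2) with n = 27.
27·(3·27 − 2) = 27·79 = 2133.

2133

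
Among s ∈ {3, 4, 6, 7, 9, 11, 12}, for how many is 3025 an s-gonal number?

2

s = 3: P(3, 77) = 3003 and P(3, 78) = 3081; 3025 is not s-gonal.
s = 4: P(4, 55) = 3025. ✓
s = 6: P(6, 39) = 3003 and P(6, 40) = 3160; 3025 is not s-gonal.
s = 7: P(7, 35) = 3010 and P(7, 36) = 3186; 3025 is not s-gonal.
s = 9: P(9, 29) = 2871 and P(9, 30) = 3075; 3025 is not s-gonal.
s = 11: P(11, 26) = 2951 and P(11, 27) = 3186; 3025 is not s-gonal.
s = 12: P(12, 25) = 3025. ✓
Hits: s ∈ {4, 12} → 2.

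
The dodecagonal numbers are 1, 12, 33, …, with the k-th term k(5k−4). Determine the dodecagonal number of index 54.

The 54th dodecagonal number is n(5n−4) with n = 54.
54·(5·54 − 4) = 54·266 = 14364.

14364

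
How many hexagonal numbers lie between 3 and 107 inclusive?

The n-th hexagonal number is n(2n−1).
Smallest index with value ≥ 3: n = 2 (giving 6).
Largest index with value ≤ 107: n = 7 (giving 91).
Indices 2 through 7: 6 terms.

6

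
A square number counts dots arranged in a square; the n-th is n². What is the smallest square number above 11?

Solve n² > 11 for integer n.
The largest n with value ≤ 11 is 3 (since 9 ≤ 11 < 16), so the first above is n = 4, value 16.

16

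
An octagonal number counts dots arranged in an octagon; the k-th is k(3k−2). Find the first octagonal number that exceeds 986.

Solve n(3n−2) > 986 for integer n.
The largest n with value ≤ 986 is 18 (since 936 ≤ 986 < 1045), so the first above is n = 19, value 1045.

1045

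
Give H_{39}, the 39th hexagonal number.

The 39th hexagonal number is n(2n−1) with n = 39.
39·(2·39 − 1) = 39·77 = 3003.

3003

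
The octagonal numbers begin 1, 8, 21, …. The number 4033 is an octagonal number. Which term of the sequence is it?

Set n(3n−2) = 4033, giving 3n² − 2n − 4033 = 0.
The discriminant is 4 + 12·4033 = 48400, and √48400 = 220.
So n = (2 + 220) / 6 = 222/6 = 37.

37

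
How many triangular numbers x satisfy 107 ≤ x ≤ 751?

The n-th triangular number is n(n+1)/2.
Smallest index with value ≥ 107: n = 15 (giving 120).
Largest index with value ≤ 751: n = 38 (giving 741).
Indices 15 through 38: 24 terms.

24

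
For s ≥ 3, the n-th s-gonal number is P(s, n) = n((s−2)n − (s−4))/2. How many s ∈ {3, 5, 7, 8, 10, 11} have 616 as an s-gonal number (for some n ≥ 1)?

s = 3: P(3, 34) = 595 and P(3, 35) = 630; 616 is not s-gonal.
s = 5: P(5, 20) = 590 and P(5, 21) = 651; 616 is not s-gonal.
s = 7: P(7, 16) = 616. ✓
s = 8: P(8, 14) = 560 and P(8, 15) = 645; 616 is not s-gonal.
s = 10: P(10, 12) = 540 and P(10, 13) = 637; 616 is not s-gonal.
s = 11: P(11, 12) = 606 and P(11, 13) = 715; 616 is not s-gonal.
Hits: s ∈ {7} → 1.

1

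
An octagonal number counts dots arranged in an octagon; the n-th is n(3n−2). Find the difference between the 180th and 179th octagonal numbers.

Consecutive octagonal numbers differ by 6n − 5: here 6·180 − 5 = 1075.

1075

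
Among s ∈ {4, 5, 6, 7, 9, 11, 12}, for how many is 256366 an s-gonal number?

s = 4: P(4, 506) = 256036 and P(4, 507) = 257049; 256366 is not s-gonal.
s = 5: P(5, 413) = 255647 and P(5, 414) = 256887; 256366 is not s-gonal.
s = 6: P(6, 358) = 255970 and P(6, 359) = 257403; 256366 is not s-gonal.
s = 7: P(7, 320) = 255520 and P(7, 321) = 257121; 256366 is not s-gonal.
s = 9: P(9, 271) = 256366. ✓
s = 11: P(11, 239) = 256208 and P(11, 240) = 258360; 256366 is not s-gonal.
s = 12: P(12, 226) = 254476 and P(12, 227) = 256737; 256366 is not s-gonal.
Hits: s ∈ {9} → 1.

1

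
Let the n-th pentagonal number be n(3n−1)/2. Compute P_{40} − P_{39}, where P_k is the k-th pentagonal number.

Consecutive pentagonal numbers differ by 3n − 2: here 3·40 − 2 = 118.

118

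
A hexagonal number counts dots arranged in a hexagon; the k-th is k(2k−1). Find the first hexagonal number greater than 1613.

Solve n(2n−1) > 1613 for integer n.
The largest n with value ≤ 1613 is 28 (since 1540 ≤ 1613 < 1653), so the first above is n = 29, value 1653.

1653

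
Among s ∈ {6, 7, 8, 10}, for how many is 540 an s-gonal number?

2

s = 6: P(6, 16) = 496 and P(6, 17) = 561; 540 is not s-gonal.
s = 7: P(7, 15) = 540. ✓
s = 8: P(8, 13) = 481 and P(8, 14) = 560; 540 is not s-gonal.
s = 10: P(10, 12) = 540. ✓
Hits: s ∈ {7, 10} → 2.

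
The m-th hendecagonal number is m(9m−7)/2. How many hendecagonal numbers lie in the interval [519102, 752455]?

69

The n-th hendecagonal number is n(9n−7)/2.
Smallest index with value ≥ 519102: n = 341 (giving 522071).
Largest index with value ≤ 752455: n = 409 (giving 751333).
Indices 341 through 409: 69 terms.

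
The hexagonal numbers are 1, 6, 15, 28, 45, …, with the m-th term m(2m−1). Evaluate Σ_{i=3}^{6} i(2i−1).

Σ i(2i−1) = 2Σi² − Σi over i = 3..6.
Σi = 21 − 3 = 18 and Σi² = 91 − 5 = 86.
2·86 − 1·18 = 154.

154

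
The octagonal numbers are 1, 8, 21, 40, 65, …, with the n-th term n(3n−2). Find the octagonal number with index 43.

5461

The 43rd octagonal number is n(3n−2) with n = 43.
43·(3·43 − 2) = 43·127 = 5461.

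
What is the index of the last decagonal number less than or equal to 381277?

Solve n(4n−3) ≤ 381277 for integer n.
n = 309 gives 380997 ≤ 381277, while n = 310 gives 383470 > 381277; so the answer is index 309.

309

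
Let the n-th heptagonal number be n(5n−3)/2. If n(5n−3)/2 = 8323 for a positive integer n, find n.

58

Set n(5n−3)/2 = 8323, giving 5n² − 3n − 16646 = 0.
The discriminant is 9 + 40·8323 = 332929, and √332929 = 577.
So n = (3 + 577) / 10 = 580/10 = 58.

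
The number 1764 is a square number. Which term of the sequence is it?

We need n² = 1764, so n = √1764 = 42.

42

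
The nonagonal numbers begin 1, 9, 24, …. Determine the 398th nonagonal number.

553419

The 398th nonagonal number is n(7n−5)/2 with n = 398.
398·(7·398 − 5)/2 = 398·2781/2 = 553419.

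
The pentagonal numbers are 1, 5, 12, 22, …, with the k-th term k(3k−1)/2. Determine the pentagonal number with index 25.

925

25·(3·25 − 1)/2 = 25·74/2 = 25·37 = 925.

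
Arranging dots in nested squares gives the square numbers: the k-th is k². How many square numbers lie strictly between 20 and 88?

The n-th square number is n².
Smallest index with value > 20: n = 5 (giving 25).
Largest index with value < 88: n = 9 (giving 81).
Indices 5 through 9: 5 terms.

5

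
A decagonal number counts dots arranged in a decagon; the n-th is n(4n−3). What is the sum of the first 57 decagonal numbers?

Σ i(4i−3) = 4Σi² − 3Σi over i = 1..57.
Σi = 1653 and Σi² = 63365.
4·63365 − 3·1653 = 248501.

248501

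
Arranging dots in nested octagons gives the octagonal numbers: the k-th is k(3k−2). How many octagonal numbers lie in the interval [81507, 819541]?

The n-th octagonal number is n(3n−2).
Smallest index with value ≥ 81507: n = 166 (giving 82336).
Largest index with value ≤ 819541: n = 523 (giving 819541).
Indices 166 through 523: 358 terms.

358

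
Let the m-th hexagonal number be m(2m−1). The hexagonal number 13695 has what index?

Set n(2n−1) = 13695, giving 2n² − n − 13695 = 0.
The discriminant is 1 + 8·13695 = 109561, and √109561 = 331.
So n = (1 + 331) / 4 = 332/4 = 83.

83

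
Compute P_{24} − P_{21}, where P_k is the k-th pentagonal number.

201

24·(3·24 − 1)/2 = 852 and 21·(3·21 − 1)/2 = 651.
Difference: 852 − 651 = 201.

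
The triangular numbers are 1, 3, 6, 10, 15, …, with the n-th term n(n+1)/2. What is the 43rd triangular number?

43·44/2 = 1892/2 = 946.

946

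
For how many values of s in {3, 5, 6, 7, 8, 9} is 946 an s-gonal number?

2

s = 3: P(3, 43) = 946. ✓
s = 5: P(5, 25) = 925 and P(5, 26) = 1001; 946 is not s-gonal.
s = 6: P(6, 22) = 946. ✓
s = 7: P(7, 19) = 874 and P(7, 20) = 970; 946 is not s-gonal.
s = 8: P(8, 18) = 936 and P(8, 19) = 1045; 946 is not s-gonal.
s = 9: P(9, 16) = 856 and P(9, 17) = 969; 946 is not s-gonal.
Hits: s ∈ {3, 6} → 2.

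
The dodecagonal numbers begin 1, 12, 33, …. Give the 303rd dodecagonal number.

457833

The 303rd dodecagonal number is n(5n−4) with n = 303.
303·(5·303 − 4) = 303·1511 = 457833.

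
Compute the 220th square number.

The 220th square number is n² with n = 220.
220² = 48400.

48400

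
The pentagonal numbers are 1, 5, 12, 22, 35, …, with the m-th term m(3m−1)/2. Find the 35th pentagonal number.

35·(3·35 − 1)/2 = 35·104/2 = 35·52 = 1820.

1820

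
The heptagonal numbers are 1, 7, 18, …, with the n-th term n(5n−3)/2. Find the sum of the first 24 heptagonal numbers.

11800

Σ i(5i−3)/2 = (5Σi² − 3Σi) / 2 over i = 1..24.
Σi = 300 and Σi² = 4900.
(5·4900 − 3·300) / 2 = 23600/2 = 11800.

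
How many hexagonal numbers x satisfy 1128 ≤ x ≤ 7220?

37

The n-th hexagonal number is n(2n−1).
Smallest index with value ≥ 1128: n = 24 (giving 1128).
Largest index with value ≤ 7220: n = 60 (giving 7140).
Indices 24 through 60: 37 terms.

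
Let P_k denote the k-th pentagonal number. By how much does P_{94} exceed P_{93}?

Consecutive pentagonal numbers differ by 3n − 2: here 3·94 − 2 = 280.

280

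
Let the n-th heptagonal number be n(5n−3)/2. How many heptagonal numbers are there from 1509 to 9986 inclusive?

39

The n-th heptagonal number is n(5n−3)/2.
Smallest index with value ≥ 1509: n = 25 (giving 1525).
Largest index with value ≤ 9986: n = 63 (giving 9828).
Indices 25 through 63: 39 terms.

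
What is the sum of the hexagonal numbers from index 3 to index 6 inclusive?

154

Σ i(2i−1) = 2Σi² − Σi over i = 3..6.
Σi = 21 − 3 = 18 and Σi² = 91 − 5 = 86.
2·86 − 1·18 = 154.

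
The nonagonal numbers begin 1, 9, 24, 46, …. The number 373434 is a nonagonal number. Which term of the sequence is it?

Set n(7n−5)/2 = 373434, giving 7n² − 5n − 746868 = 0.
The discriminant is 25 + 56·373434 = 20912329, and √20912329 = 4573.
So n = (5 + 4573) / 14 = 4578/14 = 327.
Check: 327·(7·327 − 5)/2 = 373434. ✓

327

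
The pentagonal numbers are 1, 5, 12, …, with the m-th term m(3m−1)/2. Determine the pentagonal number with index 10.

145

The 10th pentagonal number is n(3n−1)/2 with n = 10.
10·(3·10 − 1)/2 = 10·29/2 = 145.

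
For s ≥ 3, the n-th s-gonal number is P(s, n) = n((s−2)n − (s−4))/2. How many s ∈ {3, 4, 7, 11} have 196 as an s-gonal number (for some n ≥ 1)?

2

s = 3: P(3, 19) = 190 and P(3, 20) = 210; 196 is not s-gonal.
s = 4: P(4, 14) = 196. ✓
s = 7: P(7, 9) = 189 and P(7, 10) = 235; 196 is not s-gonal.
s = 11: P(11, 7) = 196. ✓
Hits: s ∈ {4, 11} → 2.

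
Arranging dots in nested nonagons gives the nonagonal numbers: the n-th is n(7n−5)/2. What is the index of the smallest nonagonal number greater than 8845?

51

Solve n(7n−5)/2 > 8845 for integer n.
The largest n with value ≤ 8845 is 50 (since 8625 ≤ 8845 < 8976), so the first above is n = 51, value 8976.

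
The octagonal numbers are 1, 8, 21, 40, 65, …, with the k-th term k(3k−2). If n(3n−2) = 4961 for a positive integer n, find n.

41

Set n(3n−2) = 4961, giving 3n² − 2n − 4961 = 0.
The discriminant is 4 + 12·4961 = 59536, and √59536 = 244.
So n = (2 + 244) / 6 = 246/6 = 41.
Check: 41·(3·41 − 2) = 4961. ✓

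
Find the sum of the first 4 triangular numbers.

Σ i(i+1)/2 = (Σi² + Σi) / 2 over i = 1..4.
Σi = 10 and Σi² = 30.
(1·30 + 1·10) / 2 = 40/2 = 20.

20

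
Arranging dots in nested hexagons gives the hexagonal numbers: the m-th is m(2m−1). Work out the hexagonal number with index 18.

The 18th hexagonal number is n(2n−1) with n = 18.
18·(2·18 − 1) = 18·35 = 630.

630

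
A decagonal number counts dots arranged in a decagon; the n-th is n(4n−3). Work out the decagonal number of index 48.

9072

The 48th decagonal number is n(4n−3) with n = 48.
48·(4·48 − 3) = 48·189 = 9072.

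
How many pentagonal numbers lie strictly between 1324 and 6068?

The n-th pentagonal number is n(3n−1)/2.
Smallest index with value > 1324: n = 30 (giving 1335).
Largest index with value < 6068: n = 63 (giving 5922).
Indices 30 through 63: 34 terms.

34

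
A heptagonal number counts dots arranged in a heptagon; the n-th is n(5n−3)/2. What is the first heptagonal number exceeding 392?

Solve n(5n−3)/2 > 392 for integer n.
The largest n with value ≤ 392 is 12 (since 342 ≤ 392 < 403), so the first above is n = 13, value 403.

403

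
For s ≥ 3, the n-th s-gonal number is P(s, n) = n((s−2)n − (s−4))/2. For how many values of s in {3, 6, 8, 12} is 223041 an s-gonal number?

s = 3: P(3, 667) = 222778 and P(3, 668) = 223446; 223041 is not s-gonal.
s = 6: P(6, 334) = 222778 and P(6, 335) = 224115; 223041 is not s-gonal.
s = 8: P(8, 273) = 223041. ✓
s = 12: P(12, 211) = 221761 and P(12, 212) = 223872; 223041 is not s-gonal.
Hits: s ∈ {8} → 1.

1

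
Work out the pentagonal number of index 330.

163185

The 330th pentagonal number is n(3n−1)/2 with n = 330.
330·(3·330 − 1)/2 = 330·989/2 = 163185.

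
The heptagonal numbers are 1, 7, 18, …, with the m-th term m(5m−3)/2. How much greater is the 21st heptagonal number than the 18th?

21·(5·21 − 3)/2 = 1071 and 18·(5·18 − 3)/2 = 783.
Difference: 1071 − 783 = 288.

288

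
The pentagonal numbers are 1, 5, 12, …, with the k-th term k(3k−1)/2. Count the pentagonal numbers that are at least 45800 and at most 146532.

138

The n-th pentagonal number is n(3n−1)/2.
Smallest index with value ≥ 45800: n = 175 (giving 45850).
Largest index with value ≤ 146532: n = 312 (giving 145860).
Indices 175 through 312: 138 terms.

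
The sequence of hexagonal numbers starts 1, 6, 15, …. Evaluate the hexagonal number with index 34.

The 34th hexagonal number is n(2n−1) with n = 34.
34·(2·34 − 1) = 34·67 = 2278.

2278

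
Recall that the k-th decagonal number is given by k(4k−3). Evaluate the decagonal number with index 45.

7965

45·(4·45 − 3) = 45·177 = 7965.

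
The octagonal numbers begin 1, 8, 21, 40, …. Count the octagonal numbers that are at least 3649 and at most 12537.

The n-th octagonal number is n(3n−2).
Smallest index with value ≥ 3649: n = 36 (giving 3816).
Largest index with value ≤ 12537: n = 64 (giving 12160).
Indices 36 through 64: 29 terms.

29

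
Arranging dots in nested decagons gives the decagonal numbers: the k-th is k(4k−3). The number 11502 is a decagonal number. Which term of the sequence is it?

54

Set n(4n−3) = 11502, giving 4n² − 3n − 11502 = 0.
So n = (3 + 429) / 8 = 432/8 = 54.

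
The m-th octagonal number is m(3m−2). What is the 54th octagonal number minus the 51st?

939

54·(3·54 − 2) = 8640 and 51·(3·51 − 2) = 7701.
Difference: 8640 − 7701 = 939.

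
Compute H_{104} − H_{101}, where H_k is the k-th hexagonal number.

104·(2·104 − 1) = 21528 and 101·(2·101 − 1) = 20301.
Difference: 21528 − 20301 = 1227.

1227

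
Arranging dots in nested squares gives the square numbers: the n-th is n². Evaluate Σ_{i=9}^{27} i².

6726

Σ_{i=9}^{27} i² = 6930 − 204 = 6726.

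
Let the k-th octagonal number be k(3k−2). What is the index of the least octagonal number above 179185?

Solve n(3n−2) > 179185 for integer n.
The largest n with value ≤ 179185 is 244 (since 178120 ≤ 179185 < 179585), so the first above is n = 245, value 179585.

245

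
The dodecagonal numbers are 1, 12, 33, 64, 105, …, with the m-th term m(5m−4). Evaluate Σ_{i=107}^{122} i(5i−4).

Σ i(5i−4) = 5Σi² − 4Σi over i = 107..122.
Σi = 7503 − 5671 = 1832 and Σi² = 612745 − 402641 = 210104.
5·210104 − 4·1832 = 1043192.

1043192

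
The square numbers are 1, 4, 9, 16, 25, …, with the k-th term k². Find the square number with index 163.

26569

The 163rd square number is n² with n = 163.
163² = 26569.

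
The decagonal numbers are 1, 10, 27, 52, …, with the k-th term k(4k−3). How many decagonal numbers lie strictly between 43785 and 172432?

The n-th decagonal number is n(4n−3).
Smallest index with value > 43785: n = 106 (giving 44626).
Largest index with value < 172432: n = 207 (giving 170775).
Indices 106 through 207: 102 terms.

102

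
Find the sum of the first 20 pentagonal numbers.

4200

Σ i(3i−1)/2 = (3Σi² − Σi) / 2 over i = 1..20.
Σi = 210 and Σi² = 2870.
(3·2870 − 1·210) / 2 = 8400/2 = 4200.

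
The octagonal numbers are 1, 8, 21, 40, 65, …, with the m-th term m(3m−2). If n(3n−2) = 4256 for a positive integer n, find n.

38

Set n(3n−2) = 4256, giving 3n² − 2n − 4256 = 0.
So n = (2 + 226) / 6 = 228/6 = 38.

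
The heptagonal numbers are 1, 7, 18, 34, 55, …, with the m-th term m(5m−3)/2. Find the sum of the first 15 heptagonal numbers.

Σ i(5i−3)/2 = (5Σi² − 3Σi) / 2 over i = 1..15.
Σi = 120 and Σi² = 1240.
(5·1240 − 3·120) / 2 = 5840/2 = 2920.

2920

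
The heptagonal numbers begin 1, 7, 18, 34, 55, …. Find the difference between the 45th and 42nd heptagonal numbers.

648

45·(5·45 − 3)/2 = 4995 and 42·(5·42 − 3)/2 = 4347.
Difference: 4995 − 4347 = 648.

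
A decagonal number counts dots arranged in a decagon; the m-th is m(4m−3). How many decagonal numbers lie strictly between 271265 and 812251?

190

The n-th decagonal number is n(4n−3).
Smallest index with value > 271265: n = 261 (giving 271701).
Largest index with value < 812251: n = 450 (giving 808650).
Indices 261 through 450: 190 terms.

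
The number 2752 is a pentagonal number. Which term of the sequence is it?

Set n(3n−1)/2 = 2752, giving 3n² − n − 5504 = 0.
The discriminant is 1 + 24·2752 = 66049, and √66049 = 257.
So n = (1 + 257) / 6 = 258/6 = 43.

43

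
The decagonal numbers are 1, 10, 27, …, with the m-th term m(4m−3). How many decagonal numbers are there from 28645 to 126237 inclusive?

94

The n-th decagonal number is n(4n−3).
Smallest index with value ≥ 28645: n = 85 (giving 28645).
Largest index with value ≤ 126237: n = 178 (giving 126202).
Indices 85 through 178: 94 terms.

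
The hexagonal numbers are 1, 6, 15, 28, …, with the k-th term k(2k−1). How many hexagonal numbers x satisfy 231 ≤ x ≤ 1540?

18

The n-th hexagonal number is n(2n−1).
Smallest index with value ≥ 231: n = 11 (giving 231).
Largest index with value ≤ 1540: n = 28 (giving 1540).
Indices 11 through 28: 18 terms.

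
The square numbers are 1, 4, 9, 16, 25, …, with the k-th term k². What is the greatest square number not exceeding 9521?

9409

Solve n² ≤ 9521 for integer n.
n = 97 gives 9409 ≤ 9521, while n = 98 gives 9604 > 9521; so the answer is 9409.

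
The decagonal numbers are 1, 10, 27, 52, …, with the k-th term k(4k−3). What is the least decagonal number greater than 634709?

Solve n(4n−3) > 634709 for integer n.
The largest n with value ≤ 634709 is 398 (since 632422 ≤ 634709 < 635607), so the first above is n = 399, value 635607.

635607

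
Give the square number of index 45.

2025

45² = 2025.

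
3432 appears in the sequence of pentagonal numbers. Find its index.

48

Set n(3n−1)/2 = 3432, giving 3n² − n − 6864 = 0.
The discriminant is 1 + 24·3432 = 82369, and √82369 = 287.
So n = (1 + 287) / 6 = 288/6 = 48.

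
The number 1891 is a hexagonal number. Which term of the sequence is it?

Set n(2n−1) = 1891, giving 2n² − n − 1891 = 0.
The discriminant is 1 + 8·1891 = 15129, and √15129 = 123.
So n = (1 + 123) / 4 = 124/4 = 31.
Check: 31·(2·31 − 1) = 1891. ✓

31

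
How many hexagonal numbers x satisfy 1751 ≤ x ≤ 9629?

The n-th hexagonal number is n(2n−1).
Smallest index with value ≥ 1751: n = 30 (giving 1770).
Largest index with value ≤ 9629: n = 69 (giving 9453).
Indices 30 through 69: 40 terms.

40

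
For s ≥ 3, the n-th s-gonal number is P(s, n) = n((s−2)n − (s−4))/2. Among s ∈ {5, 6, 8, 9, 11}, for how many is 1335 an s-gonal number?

1

s = 5: P(5, 30) = 1335. ✓
s = 6: P(6, 26) = 1326 and P(6, 27) = 1431; 1335 is not s-gonal.
s = 8: P(8, 21) = 1281 and P(8, 22) = 1408; 1335 is not s-gonal.
s = 9: P(9, 19) = 1216 and P(9, 20) = 1350; 1335 is not s-gonal.
s = 11: P(11, 17) = 1241 and P(11, 18) = 1395; 1335 is not s-gonal.
Hits: s ∈ {5} → 1.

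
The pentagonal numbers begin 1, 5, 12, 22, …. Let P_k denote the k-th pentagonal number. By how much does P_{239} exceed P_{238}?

Consecutive pentagonal numbers differ by 3n − 2: here 3·239 − 2 = 715.

715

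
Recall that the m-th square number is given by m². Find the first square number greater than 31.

36

Solve n² > 31 for integer n.
The largest n with value ≤ 31 is 5 (since 25 ≤ 31 < 36), so the first above is n = 6, value 36.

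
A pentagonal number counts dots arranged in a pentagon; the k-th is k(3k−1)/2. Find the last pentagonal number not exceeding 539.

532

Solve n(3n−1)/2 ≤ 539 for integer n.
n = 19 gives 532 ≤ 539, while n = 20 gives 590 > 539; so the answer is 532.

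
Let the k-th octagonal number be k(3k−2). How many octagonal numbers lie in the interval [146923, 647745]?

244

The n-th octagonal number is n(3n−2).
Smallest index with value ≥ 146923: n = 222 (giving 147408).
Largest index with value ≤ 647745: n = 465 (giving 647745).
Indices 222 through 465: 244 terms.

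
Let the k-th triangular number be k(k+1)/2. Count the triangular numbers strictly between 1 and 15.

3

The n-th triangular number is n(n+1)/2.
Smallest index with value > 1: n = 2 (giving 3).
Largest index with value < 15: n = 4 (giving 10).
Indices 2 through 4: 3 terms.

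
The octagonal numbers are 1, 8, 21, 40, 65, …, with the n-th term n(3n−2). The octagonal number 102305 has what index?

Set n(3n−2) = 102305, giving 3n² − 2n − 102305 = 0.
The discriminant is 4 + 12·102305 = 1227664, and √1227664 = 1108.
So n = (2 + 1108) / 6 = 1110/6 = 185.
Check: 185·(3·185 − 2) = 102305. ✓

185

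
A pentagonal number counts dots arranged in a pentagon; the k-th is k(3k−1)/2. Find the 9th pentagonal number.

The 9th pentagonal number is n(3n−1)/2 with n = 9.
9·(3·9 − 1)/2 = 9·26/2 = 9·13 = 117.

117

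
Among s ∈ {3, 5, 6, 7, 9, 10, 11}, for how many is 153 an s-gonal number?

s = 3: P(3, 17) = 153. ✓
s = 5: P(5, 10) = 145 and P(5, 11) = 176; 153 is not s-gonal.
s = 6: P(6, 9) = 153. ✓
s = 7: P(7, 8) = 148 and P(7, 9) = 189; 153 is not s-gonal.
s = 9: P(9, 6) = 111 and P(9, 7) = 154; 153 is not s-gonal.
s = 10: P(10, 6) = 126 and P(10, 7) = 175; 153 is not s-gonal.
s = 11: P(11, 6) = 141 and P(11, 7) = 196; 153 is not s-gonal.
Hits: s ∈ {3, 6} → 2.

2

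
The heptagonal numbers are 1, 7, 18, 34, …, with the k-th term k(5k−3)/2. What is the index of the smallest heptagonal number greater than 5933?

Solve n(5n−3)/2 > 5933 for integer n.
The largest n with value ≤ 5933 is 49 (since 5929 ≤ 5933 < 6175), so the first above is n = 50, value 6175.

50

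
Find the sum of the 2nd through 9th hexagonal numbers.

524

Σ i(2i−1) = 2Σi² − Σi over i = 2..9.
Σi = 45 − 1 = 44 and Σi² = 285 − 1 = 284.
2·284 − 1·44 = 524.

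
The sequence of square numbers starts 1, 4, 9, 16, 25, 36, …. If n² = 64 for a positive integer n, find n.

8

We need n² = 64, so n = √64 = 8.
Check: 8² = 64. ✓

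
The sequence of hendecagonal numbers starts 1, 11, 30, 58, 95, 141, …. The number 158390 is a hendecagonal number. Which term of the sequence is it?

188

Set n(9n−7)/2 = 158390, giving 9n² − 7n − 316780 = 0.
The discriminant is 49 + 72·158390 = 11404129, and √11404129 = 3377.
So n = (7 + 3377) / 18 = 3384/18 = 188.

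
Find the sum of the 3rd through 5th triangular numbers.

31

Σ i(i+1)/2 = (Σi² + Σi) / 2 over i = 3..5.
Σi = 15 − 3 = 12 and Σi² = 55 − 5 = 50.
(1·50 + 1·12) / 2 = 62/2 = 31.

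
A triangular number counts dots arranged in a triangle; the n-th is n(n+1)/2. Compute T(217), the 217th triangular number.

The 217th triangular number is n(n+1)/2 with n = 217.
217·218/2 = 47306/2 = 23653.

23653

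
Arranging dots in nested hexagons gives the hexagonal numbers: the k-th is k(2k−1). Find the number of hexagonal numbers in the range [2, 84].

The n-th hexagonal number is n(2n−1).
Smallest index with value ≥ 2: n = 2 (giving 6).
Largest index with value ≤ 84: n = 6 (giving 66).
Indices 2 through 6: 5 terms.

5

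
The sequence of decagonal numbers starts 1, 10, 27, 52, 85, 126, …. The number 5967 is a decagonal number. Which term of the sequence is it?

Set n(4n−3) = 5967, giving 4n² − 3n − 5967 = 0.
So n = (3 + 309) / 8 = 312/8 = 39.
Check: 39·(4·39 − 3) = 5967. ✓

39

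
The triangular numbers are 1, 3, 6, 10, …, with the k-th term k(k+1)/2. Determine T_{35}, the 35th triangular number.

35·36/2 = 1260/2 = 630.

630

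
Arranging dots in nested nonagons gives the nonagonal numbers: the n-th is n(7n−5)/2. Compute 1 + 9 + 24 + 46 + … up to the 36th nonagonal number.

55056

Σ i(7i−5)/2 = (7Σi² − 5Σi) / 2 over i = 1..36.
Σi = 666 and Σi² = 16206.
(7·16206 − 5·666) / 2 = 110112/2 = 55056.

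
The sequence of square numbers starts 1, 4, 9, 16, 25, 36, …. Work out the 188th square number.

The 188th square number is n² with n = 188.
188² = 35344.

35344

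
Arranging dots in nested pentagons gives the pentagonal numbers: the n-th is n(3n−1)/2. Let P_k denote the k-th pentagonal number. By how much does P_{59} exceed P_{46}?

59·(3·59 − 1)/2 = 5192 and 46·(3·46 − 1)/2 = 3151.
Difference: 5192 − 3151 = 2041.

2041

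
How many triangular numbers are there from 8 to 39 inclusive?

The n-th triangular number is n(n+1)/2.
Smallest index with value ≥ 8: n = 4 (giving 10).
Largest index with value ≤ 39: n = 8 (giving 36).
Indices 4 through 8: 5 terms.

5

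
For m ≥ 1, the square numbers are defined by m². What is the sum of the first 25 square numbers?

5525

Σ_{i=1}^{25} i² = 25·26·51/6 = 5525.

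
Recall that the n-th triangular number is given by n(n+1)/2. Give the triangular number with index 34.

595

34·35/2 = 1190/2 = 595.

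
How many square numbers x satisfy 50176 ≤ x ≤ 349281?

The n-th square number is n².
Smallest index with value ≥ 50176: n = 224 (giving 50176).
Largest index with value ≤ 349281: n = 591 (giving 349281).
Indices 224 through 591: 368 terms.

368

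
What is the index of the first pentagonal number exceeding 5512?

61

Solve n(3n−1)/2 > 5512 for integer n.
The largest n with value ≤ 5512 is 60 (since 5370 ≤ 5512 < 5551), so the first above is n = 61, value 5551.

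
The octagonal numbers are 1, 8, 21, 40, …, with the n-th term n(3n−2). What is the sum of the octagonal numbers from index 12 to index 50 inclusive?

124839

Σ i(3i−2) = 3Σi² − 2Σi over i = 12..50.
Σi = 1275 − 66 = 1209 and Σi² = 42925 − 506 = 42419.
3·42419 − 2·1209 = 124839.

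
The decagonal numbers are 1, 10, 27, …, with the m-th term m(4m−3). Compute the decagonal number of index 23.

2047

23·(4·23 − 3) = 23·89 = 2047.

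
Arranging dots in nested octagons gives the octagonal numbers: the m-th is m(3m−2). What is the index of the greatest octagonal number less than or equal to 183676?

247

Solve n(3n−2) ≤ 183676 for integer n.
n = 247 gives 182533 ≤ 183676, while n = 248 gives 184016 > 183676; so the answer is index 247.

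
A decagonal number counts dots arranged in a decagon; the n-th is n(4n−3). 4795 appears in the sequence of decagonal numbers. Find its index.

Set n(4n−3) = 4795, giving 4n² − 3n − 4795 = 0.
The discriminant is 9 + 16·4795 = 76729, and √76729 = 277.
So n = (3 + 277) / 8 = 280/8 = 35.
Check: 35·(4·35 − 3) = 4795. ✓

35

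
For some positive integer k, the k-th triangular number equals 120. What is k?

15

Set n(n+1)/2 = 120, giving n² + n − 240 = 0.
So n = (-1 + 31) / 2 = 30/2 = 15.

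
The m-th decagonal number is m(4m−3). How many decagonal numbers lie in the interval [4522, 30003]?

53

The n-th decagonal number is n(4n−3).
Smallest index with value ≥ 4522: n = 34 (giving 4522).
Largest index with value ≤ 30003: n = 86 (giving 29326).
Indices 34 through 86: 53 terms.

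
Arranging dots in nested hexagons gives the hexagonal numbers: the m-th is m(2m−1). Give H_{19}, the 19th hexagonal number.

The 19th hexagonal number is n(2n−1) with n = 19.
19·(2·19 − 1) = 19·37 = 703.

703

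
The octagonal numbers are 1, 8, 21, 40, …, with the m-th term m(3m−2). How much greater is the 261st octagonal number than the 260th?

Consecutive octagonal numbers differ by 6n − 5: here 6·261 − 5 = 1561.

1561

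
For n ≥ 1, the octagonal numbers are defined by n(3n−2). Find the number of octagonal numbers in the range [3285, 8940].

21

The n-th octagonal number is n(3n−2).
Smallest index with value ≥ 3285: n = 34 (giving 3400).
Largest index with value ≤ 8940: n = 54 (giving 8640).
Indices 34 through 54: 21 terms.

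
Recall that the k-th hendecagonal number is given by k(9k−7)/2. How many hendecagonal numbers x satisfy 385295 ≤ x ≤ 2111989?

The n-th hendecagonal number is n(9n−7)/2.
Smallest index with value ≥ 385295: n = 293 (giving 385295).
Largest index with value ≤ 2111989: n = 685 (giving 2109115).
Indices 293 through 685: 393 terms.

393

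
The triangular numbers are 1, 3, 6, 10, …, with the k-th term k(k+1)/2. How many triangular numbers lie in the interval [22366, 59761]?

The n-th triangular number is n(n+1)/2.
Smallest index with value ≥ 22366: n = 211 (giving 22366).
Largest index with value ≤ 59761: n = 345 (giving 59685).
Indices 211 through 345: 135 terms.

135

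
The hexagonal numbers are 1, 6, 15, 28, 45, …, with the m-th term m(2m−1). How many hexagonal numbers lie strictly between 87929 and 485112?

The n-th hexagonal number is n(2n−1).
Smallest index with value > 87929: n = 210 (giving 87990).
Largest index with value < 485112: n = 492 (giving 483636).
Indices 210 through 492: 283 terms.

283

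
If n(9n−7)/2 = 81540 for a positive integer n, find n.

Set n(9n−7)/2 = 81540, giving 9n² − 7n − 163080 = 0.
The discriminant is 49 + 72·81540 = 5870929, and √5870929 = 2423.
So n = (7 + 2423) / 18 = 2430/18 = 135.

135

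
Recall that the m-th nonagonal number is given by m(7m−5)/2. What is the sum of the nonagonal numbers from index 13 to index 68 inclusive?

367024

Σ i(7i−5)/2 = (7Σi² − 5Σi) / 2 over i = 13..68.
Σi = 2346 − 78 = 2268 and Σi² = 107134 − 650 = 106484.
(7·106484 − 5·2268) / 2 = 734048/2 = 367024.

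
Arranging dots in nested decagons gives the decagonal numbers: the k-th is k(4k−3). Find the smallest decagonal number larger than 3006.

Solve n(4n−3) > 3006 for integer n.
The largest n with value ≤ 3006 is 27 (since 2835 ≤ 3006 < 3052), so the first above is n = 28, value 3052.

3052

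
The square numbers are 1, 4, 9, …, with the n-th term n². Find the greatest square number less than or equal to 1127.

Solve n² ≤ 1127 for integer n.
n = 33 gives 1089 ≤ 1127, while n = 34 gives 1156 > 1127; so the answer is 1089.

1089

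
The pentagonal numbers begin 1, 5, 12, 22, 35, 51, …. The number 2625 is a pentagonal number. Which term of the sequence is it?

42

Set n(3n−1)/2 = 2625, giving 3n² − n − 5250 = 0.
The discriminant is 1 + 24·2625 = 63001, and √63001 = 251.
So n = (1 + 251) / 6 = 252/6 = 42.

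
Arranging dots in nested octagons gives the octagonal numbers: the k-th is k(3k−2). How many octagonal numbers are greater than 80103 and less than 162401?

69

The n-th octagonal number is n(3n−2).
Smallest index with value > 80103: n = 164 (giving 80360).
Largest index with value < 162401: n = 232 (giving 161008).
Indices 164 through 232: 69 terms.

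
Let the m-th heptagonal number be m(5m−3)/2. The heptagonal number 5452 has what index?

47

Set n(5n−3)/2 = 5452, giving 5n² − 3n − 10904 = 0.
So n = (3 + 467) / 10 = 470/10 = 47.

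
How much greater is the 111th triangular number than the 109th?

111·112/2 = 6216 and 109·110/2 = 5995.
Difference: 6216 − 5995 = 221.

221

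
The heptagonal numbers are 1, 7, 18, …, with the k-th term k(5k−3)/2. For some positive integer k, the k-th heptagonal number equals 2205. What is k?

Set n(5n−3)/2 = 2205, giving 5n² − 3n − 4410 = 0.
The discriminant is 9 + 40·2205 = 88209, and √88209 = 297.
So n = (3 + 297) / 10 = 300/10 = 30.

30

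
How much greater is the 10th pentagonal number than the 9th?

28

Consecutive pentagonal numbers differ by 3n − 2: here 3·10 − 2 = 28.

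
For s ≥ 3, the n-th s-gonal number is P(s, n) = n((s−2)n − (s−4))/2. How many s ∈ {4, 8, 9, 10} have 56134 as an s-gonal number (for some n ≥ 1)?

s = 4: P(4, 236) = 55696 and P(4, 237) = 56169; 56134 is not s-gonal.
s = 8: P(8, 137) = 56033 and P(8, 138) = 56856; 56134 is not s-gonal.
s = 9: P(9, 127) = 56134. ✓
s = 10: P(10, 118) = 55342 and P(10, 119) = 56287; 56134 is not s-gonal.
Hits: s ∈ {9} → 1.

1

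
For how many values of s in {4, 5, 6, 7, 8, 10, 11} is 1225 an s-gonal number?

s = 4: P(4, 35) = 1225. ✓
s = 5: P(5, 28) = 1162 and P(5, 29) = 1247; 1225 is not s-gonal.
s = 6: P(6, 25) = 1225. ✓
s = 7: P(7, 22) = 1177 and P(7, 23) = 1288; 1225 is not s-gonal.
s = 8: P(8, 20) = 1160 and P(8, 21) = 1281; 1225 is not s-gonal.
s = 10: P(10, 17) = 1105 and P(10, 18) = 1242; 1225 is not s-gonal.
s = 11: P(11, 16) = 1096 and P(11, 17) = 1241; 1225 is not s-gonal.
Hits: s ∈ {4, 6} → 2.

2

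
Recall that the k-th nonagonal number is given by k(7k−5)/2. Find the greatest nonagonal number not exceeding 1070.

Solve n(7n−5)/2 ≤ 1070 for integer n.
n = 17 gives 969 ≤ 1070, while n = 18 gives 1089 > 1070; so the answer is 969.

969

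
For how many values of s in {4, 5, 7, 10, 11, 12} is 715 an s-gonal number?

s = 4: P(4, 26) = 676 and P(4, 27) = 729; 715 is not s-gonal.
s = 5: P(5, 22) = 715. ✓
s = 7: P(7, 17) = 697 and P(7, 18) = 783; 715 is not s-gonal.
s = 10: P(10, 13) = 637 and P(10, 14) = 742; 715 is not s-gonal.
s = 11: P(11, 13) = 715. ✓
s = 12: P(12, 12) = 672 and P(12, 13) = 793; 715 is not s-gonal.
Hits: s ∈ {5, 11} → 2.

2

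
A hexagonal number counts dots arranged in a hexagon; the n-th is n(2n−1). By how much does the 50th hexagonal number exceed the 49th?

197

Consecutive hexagonal numbers differ by 4n − 3: here 4·50 − 3 = 197.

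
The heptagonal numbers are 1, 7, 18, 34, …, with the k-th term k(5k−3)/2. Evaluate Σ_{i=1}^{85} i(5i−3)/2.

Σ i(5i−3)/2 = (5Σi² − 3Σi) / 2 over i = 1..85.
Σi = 3655 and Σi² = 208335.
(5·208335 − 3·3655) / 2 = 1030710/2 = 515355.

515355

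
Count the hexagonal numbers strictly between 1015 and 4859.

The n-th hexagonal number is n(2n−1).
Smallest index with value > 1015: n = 23 (giving 1035).
Largest index with value < 4859: n = 49 (giving 4753).
Indices 23 through 49: 27 terms.

27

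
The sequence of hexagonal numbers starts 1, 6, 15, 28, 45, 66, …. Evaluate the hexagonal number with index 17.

The 17th hexagonal number is n(2n−1) with n = 17.
17·(2·17 − 1) = 17·33 = 561.

561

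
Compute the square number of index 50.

2500

The 50th square number is n² with n = 50.
50² = 2500.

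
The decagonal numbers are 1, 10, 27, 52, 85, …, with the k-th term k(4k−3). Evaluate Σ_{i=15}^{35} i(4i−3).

54005

Σ i(4i−3) = 4Σi² − 3Σi over i = 15..35.
Σi = 630 − 105 = 525 and Σi² = 14910 − 1015 = 13895.
4·13895 − 3·525 = 54005.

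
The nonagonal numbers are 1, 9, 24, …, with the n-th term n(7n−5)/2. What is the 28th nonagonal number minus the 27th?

Consecutive nonagonal numbers differ by 7n − 6: here 7·28 − 6 = 190.

190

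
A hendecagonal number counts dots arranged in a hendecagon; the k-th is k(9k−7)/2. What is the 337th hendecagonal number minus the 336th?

Consecutive hendecagonal numbers differ by 9n − 8: here 9·337 − 8 = 3025.

3025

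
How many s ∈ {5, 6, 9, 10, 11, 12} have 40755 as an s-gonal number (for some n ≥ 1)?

2

s = 5: P(5, 165) = 40755. ✓
s = 6: P(6, 143) = 40755. ✓
s = 9: P(9, 108) = 40554 and P(9, 109) = 41311; 40755 is not s-gonal.
s = 10: P(10, 101) = 40501 and P(10, 102) = 41310; 40755 is not s-gonal.
s = 11: P(11, 95) = 40280 and P(11, 96) = 41136; 40755 is not s-gonal.
s = 12: P(12, 90) = 40140 and P(12, 91) = 41041; 40755 is not s-gonal.
Hits: s ∈ {5, 6} → 2.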